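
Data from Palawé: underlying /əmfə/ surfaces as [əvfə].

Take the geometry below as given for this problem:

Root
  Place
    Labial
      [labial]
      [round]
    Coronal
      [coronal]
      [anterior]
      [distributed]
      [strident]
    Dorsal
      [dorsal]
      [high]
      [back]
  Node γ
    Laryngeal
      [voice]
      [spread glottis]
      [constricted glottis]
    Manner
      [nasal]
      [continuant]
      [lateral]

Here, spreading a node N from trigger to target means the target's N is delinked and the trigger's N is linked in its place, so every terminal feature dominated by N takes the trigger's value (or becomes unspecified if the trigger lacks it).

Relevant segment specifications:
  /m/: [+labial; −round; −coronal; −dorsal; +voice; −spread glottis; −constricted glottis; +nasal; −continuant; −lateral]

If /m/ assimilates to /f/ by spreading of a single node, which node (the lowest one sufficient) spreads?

Manner

/m/ and [v] differ in [nasal], [continuant]; every other specified feature is identical.
In this geometry the lowest node dominating all of them is Manner: every daughter of Manner dominates only a proper subset, so no lower node suffices.
If Manner spreads, every terminal under it takes /f/'s value, producing [v] as observed.
Since [voice] is preserved even though /f/ disagrees there, no node above Manner spread.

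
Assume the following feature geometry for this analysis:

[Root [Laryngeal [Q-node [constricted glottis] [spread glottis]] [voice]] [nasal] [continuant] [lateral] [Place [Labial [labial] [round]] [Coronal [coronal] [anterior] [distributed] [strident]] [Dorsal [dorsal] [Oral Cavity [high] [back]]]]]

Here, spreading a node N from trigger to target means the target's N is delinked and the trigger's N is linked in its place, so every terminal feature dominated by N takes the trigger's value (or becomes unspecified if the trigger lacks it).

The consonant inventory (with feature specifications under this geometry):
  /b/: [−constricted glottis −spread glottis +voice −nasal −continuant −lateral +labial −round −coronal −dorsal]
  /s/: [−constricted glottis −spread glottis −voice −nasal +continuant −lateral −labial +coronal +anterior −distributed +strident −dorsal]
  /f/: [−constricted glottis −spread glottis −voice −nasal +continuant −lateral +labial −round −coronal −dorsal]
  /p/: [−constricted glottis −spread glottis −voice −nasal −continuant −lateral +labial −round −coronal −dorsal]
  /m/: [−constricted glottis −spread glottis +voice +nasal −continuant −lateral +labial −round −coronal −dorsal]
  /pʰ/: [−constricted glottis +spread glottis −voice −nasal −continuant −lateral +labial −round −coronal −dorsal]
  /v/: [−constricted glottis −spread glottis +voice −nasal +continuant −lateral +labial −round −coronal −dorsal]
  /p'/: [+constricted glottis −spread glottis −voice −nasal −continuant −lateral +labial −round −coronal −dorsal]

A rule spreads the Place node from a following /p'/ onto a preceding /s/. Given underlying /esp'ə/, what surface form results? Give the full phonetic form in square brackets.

The Place node dominates the terminals [labial], [round], [coronal], [anterior], [distributed], [strident], [dorsal], [high], [back].
After delinking /s/'s Place and linking /p'/'s, the affected terminals become [+labial], [−round], [−coronal], [−dorsal]; [constricted glottis], [spread glottis], [voice], … (outside Place) are retained from /s/.
Among the inventory, only /f/ has exactly this specification, giving the surface form [efp'ə].

[efp'ə]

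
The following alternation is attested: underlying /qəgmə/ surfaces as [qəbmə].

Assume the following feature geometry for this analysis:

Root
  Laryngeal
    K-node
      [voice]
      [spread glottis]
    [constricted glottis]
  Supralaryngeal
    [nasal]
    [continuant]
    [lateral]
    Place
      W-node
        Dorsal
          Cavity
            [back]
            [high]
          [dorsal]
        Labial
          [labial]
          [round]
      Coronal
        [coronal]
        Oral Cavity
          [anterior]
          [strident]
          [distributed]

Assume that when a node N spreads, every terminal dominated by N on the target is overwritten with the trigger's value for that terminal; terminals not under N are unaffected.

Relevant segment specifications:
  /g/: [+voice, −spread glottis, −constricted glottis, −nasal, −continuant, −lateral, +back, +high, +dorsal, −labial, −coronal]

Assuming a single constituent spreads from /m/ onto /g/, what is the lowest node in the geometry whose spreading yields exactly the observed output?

W-node

Comparing /g/ with its surface form [b], the features that change are [labial], [round], [dorsal], [high], [back].
These terminals are all dominated by W-node, and no proper subconstituent of W-node covers them all; W-node is their lowest common ancestor.
Spreading W-node from /m/ overwrites each of those terminals with /m/'s values, yielding exactly [b].
[nasal] stays as in /g/ although /m/ differs there, so no node dominating it spread; among the remaining candidates W-node is the lowest that derives the output.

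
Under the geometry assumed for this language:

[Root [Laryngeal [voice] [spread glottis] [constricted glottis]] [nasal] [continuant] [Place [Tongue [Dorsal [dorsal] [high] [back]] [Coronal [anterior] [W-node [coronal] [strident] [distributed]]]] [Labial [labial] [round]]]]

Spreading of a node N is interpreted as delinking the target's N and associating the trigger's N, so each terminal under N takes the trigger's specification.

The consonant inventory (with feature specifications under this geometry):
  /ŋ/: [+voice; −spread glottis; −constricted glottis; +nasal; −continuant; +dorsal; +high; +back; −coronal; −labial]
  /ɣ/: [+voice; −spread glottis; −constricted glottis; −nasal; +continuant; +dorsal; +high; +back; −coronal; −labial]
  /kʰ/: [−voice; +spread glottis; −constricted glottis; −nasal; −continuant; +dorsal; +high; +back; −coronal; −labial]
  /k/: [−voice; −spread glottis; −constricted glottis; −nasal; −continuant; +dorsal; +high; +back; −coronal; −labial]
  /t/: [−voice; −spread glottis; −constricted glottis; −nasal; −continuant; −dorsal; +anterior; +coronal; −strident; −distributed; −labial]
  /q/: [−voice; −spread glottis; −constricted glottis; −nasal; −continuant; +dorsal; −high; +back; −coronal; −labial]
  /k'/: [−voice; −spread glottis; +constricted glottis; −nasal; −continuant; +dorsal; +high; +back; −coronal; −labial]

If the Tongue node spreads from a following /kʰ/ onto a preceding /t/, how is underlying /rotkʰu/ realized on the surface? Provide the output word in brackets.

[rokkʰu]

Tongue immediately or transitively dominates [dorsal], [high], [back], [anterior], [coronal], [strident], [distributed].
Spreading Tongue from /kʰ/ onto /t/ replaces those values with /kʰ/'s: [+dorsal], [+high], [+back], [−coronal]. Features outside Tongue ([voice], [spread glottis], [constricted glottis], …) stay as in /t/.
This feature bundle is that of [k], so /rotkʰu/ surfaces as [rokkʰu].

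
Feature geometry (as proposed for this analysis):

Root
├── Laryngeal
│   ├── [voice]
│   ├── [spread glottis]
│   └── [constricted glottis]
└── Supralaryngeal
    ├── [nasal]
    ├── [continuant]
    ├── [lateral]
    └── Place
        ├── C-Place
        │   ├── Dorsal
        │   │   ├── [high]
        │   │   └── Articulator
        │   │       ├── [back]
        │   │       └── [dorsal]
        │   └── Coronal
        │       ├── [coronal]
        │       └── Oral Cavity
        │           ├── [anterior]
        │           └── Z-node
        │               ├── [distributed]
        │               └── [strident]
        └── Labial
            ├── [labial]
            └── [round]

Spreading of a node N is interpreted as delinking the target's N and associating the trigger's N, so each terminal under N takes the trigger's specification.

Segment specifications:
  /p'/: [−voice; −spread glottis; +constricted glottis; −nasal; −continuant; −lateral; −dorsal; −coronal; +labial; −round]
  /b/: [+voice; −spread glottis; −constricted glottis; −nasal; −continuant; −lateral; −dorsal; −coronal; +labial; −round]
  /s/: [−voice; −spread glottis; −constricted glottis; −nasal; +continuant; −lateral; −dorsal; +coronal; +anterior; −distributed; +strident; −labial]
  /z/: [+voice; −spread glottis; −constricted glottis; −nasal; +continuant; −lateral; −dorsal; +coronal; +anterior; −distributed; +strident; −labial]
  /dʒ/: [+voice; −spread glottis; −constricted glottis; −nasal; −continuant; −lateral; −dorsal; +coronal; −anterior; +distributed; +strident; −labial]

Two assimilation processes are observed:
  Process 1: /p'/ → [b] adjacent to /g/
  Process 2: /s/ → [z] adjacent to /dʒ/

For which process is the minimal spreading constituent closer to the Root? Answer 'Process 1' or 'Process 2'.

Process 1 alters [voice], [constricted glottis]; the lowest common ancestor is Laryngeal (depth 1 from Root).
Process 2 alters [voice]; the lowest dominating node is [voice] (depth 2 from Root).
Depth 1 < depth 2; Process 1 involves the structurally higher constituent Laryngeal.

Process 1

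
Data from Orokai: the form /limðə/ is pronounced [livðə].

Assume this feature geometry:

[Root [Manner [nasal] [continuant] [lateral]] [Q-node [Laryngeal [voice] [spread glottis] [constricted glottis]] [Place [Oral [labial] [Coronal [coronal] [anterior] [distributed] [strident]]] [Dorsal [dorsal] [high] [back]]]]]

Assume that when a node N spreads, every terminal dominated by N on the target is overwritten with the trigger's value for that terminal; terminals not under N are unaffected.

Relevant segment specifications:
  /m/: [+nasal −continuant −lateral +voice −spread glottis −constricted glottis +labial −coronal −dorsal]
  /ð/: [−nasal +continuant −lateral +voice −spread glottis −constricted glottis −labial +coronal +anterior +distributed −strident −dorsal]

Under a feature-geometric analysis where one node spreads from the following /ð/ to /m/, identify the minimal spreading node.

/m/ and [v] differ in [nasal], [continuant]; every other specified feature is identical.
Tracing each changed feature up the tree, the paths first meet at Manner; any lower node misses at least one of them.
If Manner spreads, every terminal under it takes /ð/'s value, producing [v] as observed.
[coronal], [labial] — on which /ð/ differs from /m/ — are unchanged, so Root cannot have spread; the constituent is no larger than Manner.

Manner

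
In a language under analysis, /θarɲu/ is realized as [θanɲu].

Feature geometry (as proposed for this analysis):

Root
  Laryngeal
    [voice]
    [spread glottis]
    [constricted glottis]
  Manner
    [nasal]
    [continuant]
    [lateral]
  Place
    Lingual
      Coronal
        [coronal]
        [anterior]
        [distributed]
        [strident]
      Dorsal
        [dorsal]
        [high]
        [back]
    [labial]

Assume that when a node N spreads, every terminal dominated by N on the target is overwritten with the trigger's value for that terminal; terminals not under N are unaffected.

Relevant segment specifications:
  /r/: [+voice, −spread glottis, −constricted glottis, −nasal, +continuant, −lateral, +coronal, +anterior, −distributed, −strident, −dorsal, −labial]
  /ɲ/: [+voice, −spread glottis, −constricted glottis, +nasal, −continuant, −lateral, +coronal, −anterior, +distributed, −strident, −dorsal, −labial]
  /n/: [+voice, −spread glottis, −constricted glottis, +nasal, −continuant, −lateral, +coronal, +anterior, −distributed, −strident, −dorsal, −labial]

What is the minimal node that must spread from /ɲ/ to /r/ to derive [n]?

Manner

Comparing /r/ with its surface form [n], the features that change are [nasal], [continuant].
The smallest constituent containing every changed terminal is Manner — each of its daughters lacks at least one of the affected features.
Delinking /r/'s Manner and associating /ɲ/'s Manner gives precisely the feature bundle of [n].
Since [anterior], [distributed] are preserved even though /ɲ/ disagrees there, no node above Manner spread.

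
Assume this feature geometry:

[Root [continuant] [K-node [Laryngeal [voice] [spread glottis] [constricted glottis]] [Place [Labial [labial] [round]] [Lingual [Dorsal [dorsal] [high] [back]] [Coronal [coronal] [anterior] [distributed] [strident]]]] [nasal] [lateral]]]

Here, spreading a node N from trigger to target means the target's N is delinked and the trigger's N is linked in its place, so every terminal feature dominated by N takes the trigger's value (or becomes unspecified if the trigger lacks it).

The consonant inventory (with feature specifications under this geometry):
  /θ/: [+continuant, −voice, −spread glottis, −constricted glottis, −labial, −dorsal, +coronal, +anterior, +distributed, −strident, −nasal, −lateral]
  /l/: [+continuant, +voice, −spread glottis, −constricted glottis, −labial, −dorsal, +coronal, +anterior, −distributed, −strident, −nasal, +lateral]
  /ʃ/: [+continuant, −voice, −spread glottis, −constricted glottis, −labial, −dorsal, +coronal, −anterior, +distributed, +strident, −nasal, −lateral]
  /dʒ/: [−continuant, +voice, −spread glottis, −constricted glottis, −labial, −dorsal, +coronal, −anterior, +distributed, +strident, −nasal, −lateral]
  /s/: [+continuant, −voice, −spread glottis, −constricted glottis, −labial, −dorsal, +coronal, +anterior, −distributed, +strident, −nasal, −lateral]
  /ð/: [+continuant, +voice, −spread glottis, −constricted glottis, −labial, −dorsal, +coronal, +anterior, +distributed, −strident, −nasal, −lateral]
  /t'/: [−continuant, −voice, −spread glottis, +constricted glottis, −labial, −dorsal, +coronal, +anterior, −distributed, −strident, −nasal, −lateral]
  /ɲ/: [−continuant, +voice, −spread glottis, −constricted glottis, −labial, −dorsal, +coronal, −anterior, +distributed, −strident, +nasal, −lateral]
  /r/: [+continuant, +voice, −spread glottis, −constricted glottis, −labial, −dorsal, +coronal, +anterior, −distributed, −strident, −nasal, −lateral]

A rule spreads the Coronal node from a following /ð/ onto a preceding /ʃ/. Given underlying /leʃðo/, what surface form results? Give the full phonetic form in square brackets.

[leθðo]

Terminals under Coronal in this geometry: [coronal], [anterior], [distributed], [strident].
After delinking /ʃ/'s Coronal and linking /ð/'s, the affected terminals become [+coronal], [+anterior], [+distributed], [−strident]; [continuant], [voice], [spread glottis], … (outside Coronal) are retained from /ʃ/.
Among the inventory, only /θ/ has exactly this specification, giving the surface form [leθðo].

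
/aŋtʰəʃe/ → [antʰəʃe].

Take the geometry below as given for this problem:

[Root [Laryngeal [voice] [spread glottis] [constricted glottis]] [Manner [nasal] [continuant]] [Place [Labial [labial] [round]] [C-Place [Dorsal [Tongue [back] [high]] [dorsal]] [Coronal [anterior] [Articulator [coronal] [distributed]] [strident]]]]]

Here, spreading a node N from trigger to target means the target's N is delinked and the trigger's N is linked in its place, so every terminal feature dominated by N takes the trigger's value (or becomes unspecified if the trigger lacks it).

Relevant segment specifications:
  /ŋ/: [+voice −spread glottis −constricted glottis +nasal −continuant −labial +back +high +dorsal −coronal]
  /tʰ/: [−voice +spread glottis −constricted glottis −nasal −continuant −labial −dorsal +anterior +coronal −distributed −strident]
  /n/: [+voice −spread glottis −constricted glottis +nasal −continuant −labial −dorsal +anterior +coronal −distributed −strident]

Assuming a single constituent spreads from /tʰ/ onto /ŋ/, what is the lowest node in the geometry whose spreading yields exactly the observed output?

Comparing /ŋ/ with its surface form [n], the features that change are [coronal], [anterior], [distributed], [strident], [dorsal], [high], [back].
The smallest constituent containing every changed terminal is C-Place — each of its daughters lacks at least one of the affected features.
Spreading C-Place from /tʰ/ overwrites each of those terminals with /tʰ/'s values, yielding exactly [n].
[voice], [nasal] stay as in /ŋ/ although /tʰ/ differs there, so no node dominating them spread; among the remaining candidates C-Place is the lowest that derives the output.

C-Place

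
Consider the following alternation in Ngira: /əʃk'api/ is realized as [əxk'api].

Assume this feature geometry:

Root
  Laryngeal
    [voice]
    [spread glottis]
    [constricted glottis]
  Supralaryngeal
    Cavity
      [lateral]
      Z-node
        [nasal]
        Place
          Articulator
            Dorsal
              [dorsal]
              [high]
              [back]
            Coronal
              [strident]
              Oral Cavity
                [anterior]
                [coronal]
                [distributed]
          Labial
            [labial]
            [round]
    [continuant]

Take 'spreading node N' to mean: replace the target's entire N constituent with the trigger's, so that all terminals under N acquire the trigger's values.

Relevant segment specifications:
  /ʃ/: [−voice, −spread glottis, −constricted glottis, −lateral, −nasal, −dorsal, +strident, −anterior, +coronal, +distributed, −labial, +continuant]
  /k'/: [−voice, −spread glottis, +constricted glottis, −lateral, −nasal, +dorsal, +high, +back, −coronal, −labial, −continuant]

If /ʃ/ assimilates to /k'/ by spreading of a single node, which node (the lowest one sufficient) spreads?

Comparing /ʃ/ with its surface form [x], the features that change are [coronal], [anterior], [distributed], [strident], [dorsal], [high], [back].
In this geometry the lowest node dominating all of them is Articulator: every daughter of Articulator dominates only a proper subset, so no lower node suffices.
Spreading Articulator from /k'/ overwrites each of those terminals with /k'/'s values, yielding exactly [x].
Features on which the two segments disagree outside Articulator, such as [constricted glottis], [continuant], are unchanged — nothing dominating them spread, and Articulator is the minimal sufficient constituent.

Articulator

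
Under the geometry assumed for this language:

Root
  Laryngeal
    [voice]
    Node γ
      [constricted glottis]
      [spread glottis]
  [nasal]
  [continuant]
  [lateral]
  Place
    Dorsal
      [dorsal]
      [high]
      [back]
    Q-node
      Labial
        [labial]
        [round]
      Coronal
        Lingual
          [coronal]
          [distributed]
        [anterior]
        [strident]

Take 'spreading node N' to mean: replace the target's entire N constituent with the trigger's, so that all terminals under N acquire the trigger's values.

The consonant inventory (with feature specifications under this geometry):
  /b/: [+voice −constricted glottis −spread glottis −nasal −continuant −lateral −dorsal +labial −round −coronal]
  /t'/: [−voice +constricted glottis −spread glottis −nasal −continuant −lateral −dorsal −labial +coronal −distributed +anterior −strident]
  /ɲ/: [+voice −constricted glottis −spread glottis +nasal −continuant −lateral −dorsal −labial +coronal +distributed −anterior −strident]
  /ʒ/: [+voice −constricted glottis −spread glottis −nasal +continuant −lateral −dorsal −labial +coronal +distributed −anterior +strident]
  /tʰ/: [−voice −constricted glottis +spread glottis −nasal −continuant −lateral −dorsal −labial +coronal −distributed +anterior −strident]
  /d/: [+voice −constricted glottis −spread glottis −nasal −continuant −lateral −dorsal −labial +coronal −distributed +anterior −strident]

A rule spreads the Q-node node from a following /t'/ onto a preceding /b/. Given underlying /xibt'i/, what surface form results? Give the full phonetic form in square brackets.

[xidt'i]

The Q-node node dominates the terminals [labial], [round], [coronal], [distributed], [anterior], [strident].
Spreading Q-node from /t'/ onto /b/ replaces those values with /t'/'s: [−labial], [+coronal], [−distributed], [+anterior], [−strident]. Features outside Q-node ([voice], [constricted glottis], [spread glottis], …) stay as in /b/.
This feature bundle is that of [d], so /xibt'i/ surfaces as [xidt'i].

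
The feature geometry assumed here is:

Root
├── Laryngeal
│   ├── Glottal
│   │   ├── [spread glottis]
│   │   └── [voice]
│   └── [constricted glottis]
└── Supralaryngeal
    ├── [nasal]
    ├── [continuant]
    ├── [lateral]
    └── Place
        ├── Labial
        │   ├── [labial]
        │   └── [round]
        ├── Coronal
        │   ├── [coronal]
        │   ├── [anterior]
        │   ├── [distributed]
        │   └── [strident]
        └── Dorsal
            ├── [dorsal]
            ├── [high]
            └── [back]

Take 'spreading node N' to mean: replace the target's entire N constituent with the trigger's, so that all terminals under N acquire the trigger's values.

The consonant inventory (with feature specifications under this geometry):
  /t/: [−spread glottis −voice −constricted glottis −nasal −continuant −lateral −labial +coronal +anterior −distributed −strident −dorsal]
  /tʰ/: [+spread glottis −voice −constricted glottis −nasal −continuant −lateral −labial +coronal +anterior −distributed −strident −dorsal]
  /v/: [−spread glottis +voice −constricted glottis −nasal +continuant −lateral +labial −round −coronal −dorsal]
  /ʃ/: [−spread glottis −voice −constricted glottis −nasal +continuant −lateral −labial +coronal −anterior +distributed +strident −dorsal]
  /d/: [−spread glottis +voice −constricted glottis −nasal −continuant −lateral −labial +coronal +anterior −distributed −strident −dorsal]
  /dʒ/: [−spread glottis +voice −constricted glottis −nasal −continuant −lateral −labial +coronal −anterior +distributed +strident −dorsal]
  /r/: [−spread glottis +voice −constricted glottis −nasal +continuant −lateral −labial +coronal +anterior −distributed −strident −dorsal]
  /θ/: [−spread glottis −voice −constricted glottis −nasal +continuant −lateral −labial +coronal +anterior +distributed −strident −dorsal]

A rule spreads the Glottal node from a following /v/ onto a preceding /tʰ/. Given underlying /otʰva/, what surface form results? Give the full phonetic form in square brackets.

[odva]

The Glottal node dominates the terminals [spread glottis], [voice].
The target acquires /v/'s values for everything under Glottal — [−spread glottis], [+voice] — while keeping its own [constricted glottis], [nasal], [continuant], ….
Among the inventory, only /d/ has exactly this specification, giving the surface form [odva].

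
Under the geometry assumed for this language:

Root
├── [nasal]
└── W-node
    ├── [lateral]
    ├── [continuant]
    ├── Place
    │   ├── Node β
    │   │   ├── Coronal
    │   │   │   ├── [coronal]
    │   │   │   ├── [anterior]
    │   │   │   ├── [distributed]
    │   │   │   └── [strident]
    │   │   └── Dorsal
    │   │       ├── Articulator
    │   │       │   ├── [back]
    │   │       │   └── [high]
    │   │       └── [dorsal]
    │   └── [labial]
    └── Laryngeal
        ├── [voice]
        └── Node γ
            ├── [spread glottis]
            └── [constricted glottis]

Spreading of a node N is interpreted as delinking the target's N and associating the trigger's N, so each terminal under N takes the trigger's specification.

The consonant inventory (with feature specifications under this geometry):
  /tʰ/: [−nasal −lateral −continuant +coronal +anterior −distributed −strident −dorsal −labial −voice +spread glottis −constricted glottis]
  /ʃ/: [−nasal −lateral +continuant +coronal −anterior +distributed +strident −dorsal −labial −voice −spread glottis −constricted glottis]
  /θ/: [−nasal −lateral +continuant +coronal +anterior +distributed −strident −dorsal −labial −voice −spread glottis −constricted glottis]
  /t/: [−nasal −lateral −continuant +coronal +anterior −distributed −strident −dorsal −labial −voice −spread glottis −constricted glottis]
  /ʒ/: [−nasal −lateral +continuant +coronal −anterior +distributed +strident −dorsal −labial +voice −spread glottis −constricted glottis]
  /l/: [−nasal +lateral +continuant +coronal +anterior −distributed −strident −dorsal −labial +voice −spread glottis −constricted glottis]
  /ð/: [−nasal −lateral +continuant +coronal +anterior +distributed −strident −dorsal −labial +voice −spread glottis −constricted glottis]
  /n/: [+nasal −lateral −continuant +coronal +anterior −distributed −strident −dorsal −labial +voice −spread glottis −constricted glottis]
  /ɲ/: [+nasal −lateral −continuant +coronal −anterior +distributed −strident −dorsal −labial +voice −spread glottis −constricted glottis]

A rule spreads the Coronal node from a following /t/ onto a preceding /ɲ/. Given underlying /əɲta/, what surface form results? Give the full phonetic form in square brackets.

Coronal immediately or transitively dominates [coronal], [anterior], [distributed], [strident].
The target acquires /t/'s values for everything under Coronal — [+coronal], [+anterior], [−distributed], [−strident] — while keeping its own [nasal], [lateral], [continuant], ….
Among the inventory, only /n/ has exactly this specification, giving the surface form [ənta].

[ənta]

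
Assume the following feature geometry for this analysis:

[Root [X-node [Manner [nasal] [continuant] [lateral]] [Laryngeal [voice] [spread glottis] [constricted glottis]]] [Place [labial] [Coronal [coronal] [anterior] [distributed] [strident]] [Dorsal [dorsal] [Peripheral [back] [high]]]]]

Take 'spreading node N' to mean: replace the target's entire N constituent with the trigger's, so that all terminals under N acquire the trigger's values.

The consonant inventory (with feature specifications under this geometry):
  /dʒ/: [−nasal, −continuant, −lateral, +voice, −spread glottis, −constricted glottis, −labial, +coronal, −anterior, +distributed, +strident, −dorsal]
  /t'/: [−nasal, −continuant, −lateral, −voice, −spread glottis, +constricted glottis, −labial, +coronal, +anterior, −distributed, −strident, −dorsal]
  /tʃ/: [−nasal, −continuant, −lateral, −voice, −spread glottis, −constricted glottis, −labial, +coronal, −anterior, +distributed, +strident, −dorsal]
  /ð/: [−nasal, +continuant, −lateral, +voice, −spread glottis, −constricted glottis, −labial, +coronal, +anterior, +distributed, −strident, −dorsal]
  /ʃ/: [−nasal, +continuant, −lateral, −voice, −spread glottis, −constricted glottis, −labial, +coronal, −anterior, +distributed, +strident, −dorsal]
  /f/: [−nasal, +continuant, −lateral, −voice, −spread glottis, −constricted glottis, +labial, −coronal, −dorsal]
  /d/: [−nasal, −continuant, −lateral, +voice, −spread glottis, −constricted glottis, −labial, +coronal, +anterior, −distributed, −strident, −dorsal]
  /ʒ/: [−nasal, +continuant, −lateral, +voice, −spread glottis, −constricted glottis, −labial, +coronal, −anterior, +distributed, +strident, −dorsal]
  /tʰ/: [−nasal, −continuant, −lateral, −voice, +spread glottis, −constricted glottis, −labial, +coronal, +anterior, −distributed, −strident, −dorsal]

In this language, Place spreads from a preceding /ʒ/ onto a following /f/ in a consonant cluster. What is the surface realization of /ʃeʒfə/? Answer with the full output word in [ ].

Place immediately or transitively dominates [labial], [coronal], [anterior], [distributed], [strident], [dorsal], [back], [high].
Spreading Place from /ʒ/ onto /f/ replaces those values with /ʒ/'s: [−labial], [+coronal], [−anterior], [+distributed], [+strident], [−dorsal]. Features outside Place ([nasal], [continuant], [lateral], …) stay as in /f/.
Among the inventory, only /ʃ/ has exactly this specification, giving the surface form [ʃeʒʃə].

[ʃeʒʃə]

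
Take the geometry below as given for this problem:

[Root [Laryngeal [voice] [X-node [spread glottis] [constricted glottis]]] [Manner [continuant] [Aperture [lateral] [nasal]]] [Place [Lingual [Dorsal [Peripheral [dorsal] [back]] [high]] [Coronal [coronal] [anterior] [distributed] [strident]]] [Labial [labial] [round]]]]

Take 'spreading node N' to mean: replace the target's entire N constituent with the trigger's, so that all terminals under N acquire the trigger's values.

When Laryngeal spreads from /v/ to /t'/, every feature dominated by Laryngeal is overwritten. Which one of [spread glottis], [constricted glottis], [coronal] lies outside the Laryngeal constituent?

[coronal]

Laryngeal dominates exactly [voice], [spread glottis], [constricted glottis].
[spread glottis], [constricted glottis] all lie under Laryngeal, so they are overwritten when Laryngeal spreads.
[coronal] attaches under Coronal, not under Laryngeal, so /t'/ retains its own value for [coronal].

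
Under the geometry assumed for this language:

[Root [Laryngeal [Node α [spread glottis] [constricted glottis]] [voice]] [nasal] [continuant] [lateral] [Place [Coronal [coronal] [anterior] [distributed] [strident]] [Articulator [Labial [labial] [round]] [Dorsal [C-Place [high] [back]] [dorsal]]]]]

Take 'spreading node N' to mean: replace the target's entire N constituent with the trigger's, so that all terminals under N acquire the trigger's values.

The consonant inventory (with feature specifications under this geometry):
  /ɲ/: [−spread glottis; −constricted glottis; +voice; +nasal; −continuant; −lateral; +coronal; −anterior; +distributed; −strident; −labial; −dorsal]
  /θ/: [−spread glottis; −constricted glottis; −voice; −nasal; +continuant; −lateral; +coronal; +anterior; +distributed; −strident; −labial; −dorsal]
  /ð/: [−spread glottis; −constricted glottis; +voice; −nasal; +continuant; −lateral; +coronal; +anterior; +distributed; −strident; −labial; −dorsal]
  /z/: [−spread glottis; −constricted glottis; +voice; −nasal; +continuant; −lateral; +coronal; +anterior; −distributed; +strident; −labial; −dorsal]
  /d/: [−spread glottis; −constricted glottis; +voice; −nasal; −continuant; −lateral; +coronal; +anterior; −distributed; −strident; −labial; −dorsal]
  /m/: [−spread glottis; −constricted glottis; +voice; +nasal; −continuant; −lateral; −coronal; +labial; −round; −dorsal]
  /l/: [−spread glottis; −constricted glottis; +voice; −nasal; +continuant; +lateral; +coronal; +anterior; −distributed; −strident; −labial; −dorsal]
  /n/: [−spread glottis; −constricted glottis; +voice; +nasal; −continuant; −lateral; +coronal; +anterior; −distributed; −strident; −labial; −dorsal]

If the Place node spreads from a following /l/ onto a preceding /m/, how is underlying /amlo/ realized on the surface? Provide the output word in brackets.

[anlo]

The Place node dominates the terminals [coronal], [anterior], [distributed], [strident], [labial], [round], [high], [back], [dorsal].
Spreading Place from /l/ onto /m/ replaces those values with /l/'s: [+coronal], [+anterior], [−distributed], [−strident], [−labial], [−dorsal]. Features outside Place ([spread glottis], [constricted glottis], [voice], …) stay as in /m/.
Among the inventory, only /n/ has exactly this specification, giving the surface form [anlo].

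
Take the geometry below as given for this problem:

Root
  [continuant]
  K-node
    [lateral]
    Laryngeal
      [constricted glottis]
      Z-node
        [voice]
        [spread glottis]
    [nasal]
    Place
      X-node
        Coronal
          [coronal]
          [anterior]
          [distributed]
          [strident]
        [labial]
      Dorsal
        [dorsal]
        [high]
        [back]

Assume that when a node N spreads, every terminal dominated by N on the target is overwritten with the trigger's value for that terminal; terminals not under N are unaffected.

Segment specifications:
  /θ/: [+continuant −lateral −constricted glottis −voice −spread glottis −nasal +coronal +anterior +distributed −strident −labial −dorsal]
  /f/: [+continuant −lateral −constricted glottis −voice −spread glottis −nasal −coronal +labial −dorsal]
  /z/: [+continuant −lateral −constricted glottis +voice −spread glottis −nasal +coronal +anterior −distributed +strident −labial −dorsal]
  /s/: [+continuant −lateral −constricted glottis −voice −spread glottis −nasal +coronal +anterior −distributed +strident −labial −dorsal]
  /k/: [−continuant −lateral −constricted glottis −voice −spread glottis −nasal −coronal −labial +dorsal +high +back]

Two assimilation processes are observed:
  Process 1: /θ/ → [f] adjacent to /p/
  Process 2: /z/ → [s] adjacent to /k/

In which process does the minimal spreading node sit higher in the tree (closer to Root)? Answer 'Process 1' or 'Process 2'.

In Process 1, [labial], [coronal], [anterior], [distributed], [strident] change, so the minimal spreading node is X-node at depth 3.
Process 2 alters [voice]; the lowest dominating node is [voice] (depth 4 from Root).
X-node is closer to Root than [voice], so Process 1 spreads the higher node.

Process 1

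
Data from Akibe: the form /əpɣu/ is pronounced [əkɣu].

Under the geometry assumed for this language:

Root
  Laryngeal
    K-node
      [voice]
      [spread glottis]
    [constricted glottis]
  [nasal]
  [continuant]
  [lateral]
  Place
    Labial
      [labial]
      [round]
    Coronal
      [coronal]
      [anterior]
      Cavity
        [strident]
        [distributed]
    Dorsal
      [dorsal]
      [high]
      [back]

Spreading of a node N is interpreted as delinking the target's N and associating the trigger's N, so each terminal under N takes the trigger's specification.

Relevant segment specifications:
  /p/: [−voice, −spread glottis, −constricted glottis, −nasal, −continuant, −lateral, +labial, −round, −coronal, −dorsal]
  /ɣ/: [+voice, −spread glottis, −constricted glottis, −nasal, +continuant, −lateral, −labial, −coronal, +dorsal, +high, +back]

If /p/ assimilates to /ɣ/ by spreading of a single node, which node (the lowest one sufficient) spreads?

Place

/p/ and [k] differ in [labial], [round], [dorsal], [high], [back]; every other specified feature is identical.
The smallest constituent containing every changed terminal is Place — each of its daughters lacks at least one of the affected features.
If Place spreads, every terminal under it takes /ɣ/'s value, producing [k] as observed.
[continuant], [voice] — on which /ɣ/ differs from /p/ — are unchanged, so Root cannot have spread; the constituent is no larger than Place.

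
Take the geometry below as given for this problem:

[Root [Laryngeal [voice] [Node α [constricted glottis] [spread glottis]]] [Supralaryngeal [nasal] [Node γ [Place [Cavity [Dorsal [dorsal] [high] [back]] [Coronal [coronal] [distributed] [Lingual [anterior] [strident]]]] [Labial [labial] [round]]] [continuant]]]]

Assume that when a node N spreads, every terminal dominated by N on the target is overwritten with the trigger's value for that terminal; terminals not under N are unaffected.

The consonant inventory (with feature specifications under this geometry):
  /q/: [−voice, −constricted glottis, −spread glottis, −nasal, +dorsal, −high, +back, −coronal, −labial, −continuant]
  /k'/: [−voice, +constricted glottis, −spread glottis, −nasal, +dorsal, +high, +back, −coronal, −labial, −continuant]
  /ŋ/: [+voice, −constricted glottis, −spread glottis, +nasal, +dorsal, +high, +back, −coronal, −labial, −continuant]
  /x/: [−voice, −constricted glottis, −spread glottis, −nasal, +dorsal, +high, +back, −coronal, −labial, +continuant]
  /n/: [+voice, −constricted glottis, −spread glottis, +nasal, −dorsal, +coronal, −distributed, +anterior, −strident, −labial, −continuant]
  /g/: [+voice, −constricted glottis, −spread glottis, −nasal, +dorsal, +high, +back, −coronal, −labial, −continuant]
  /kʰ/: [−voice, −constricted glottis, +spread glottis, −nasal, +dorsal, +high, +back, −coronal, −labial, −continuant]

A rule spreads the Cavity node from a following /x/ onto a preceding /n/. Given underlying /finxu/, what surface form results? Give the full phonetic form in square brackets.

[fiŋxu]

Cavity immediately or transitively dominates [dorsal], [high], [back], [coronal], [distributed], [anterior], [strident].
After delinking /n/'s Cavity and linking /x/'s, the affected terminals become [+dorsal], [+high], [+back], [−coronal]; [voice], [constricted glottis], [spread glottis], … (outside Cavity) are retained from /n/.
Among the inventory, only /ŋ/ has exactly this specification, giving the surface form [fiŋxu].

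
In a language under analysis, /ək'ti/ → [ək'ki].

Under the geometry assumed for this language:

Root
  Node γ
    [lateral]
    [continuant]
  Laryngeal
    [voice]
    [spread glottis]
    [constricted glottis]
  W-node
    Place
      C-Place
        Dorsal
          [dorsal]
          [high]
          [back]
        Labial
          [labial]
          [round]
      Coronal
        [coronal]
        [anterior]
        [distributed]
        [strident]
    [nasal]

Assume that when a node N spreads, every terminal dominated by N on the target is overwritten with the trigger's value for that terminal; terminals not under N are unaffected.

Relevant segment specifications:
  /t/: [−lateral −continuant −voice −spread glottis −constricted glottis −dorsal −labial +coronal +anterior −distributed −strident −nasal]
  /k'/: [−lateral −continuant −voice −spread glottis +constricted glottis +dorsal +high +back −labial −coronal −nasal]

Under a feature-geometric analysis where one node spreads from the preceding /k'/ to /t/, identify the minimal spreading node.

Feature comparison: [coronal], [anterior], [distributed], [strident], [dorsal], [high], [back] differ between /t/ and [k]; the remaining terminals match.
The smallest constituent containing every changed terminal is Place — each of its daughters lacks at least one of the affected features.
If Place spreads, every terminal under it takes /k'/'s value, producing [k] as observed.
[constricted glottis] stays as in /t/ although /k'/ differs there, so no node dominating it spread; among the remaining candidates Place is the lowest that derives the output.

Place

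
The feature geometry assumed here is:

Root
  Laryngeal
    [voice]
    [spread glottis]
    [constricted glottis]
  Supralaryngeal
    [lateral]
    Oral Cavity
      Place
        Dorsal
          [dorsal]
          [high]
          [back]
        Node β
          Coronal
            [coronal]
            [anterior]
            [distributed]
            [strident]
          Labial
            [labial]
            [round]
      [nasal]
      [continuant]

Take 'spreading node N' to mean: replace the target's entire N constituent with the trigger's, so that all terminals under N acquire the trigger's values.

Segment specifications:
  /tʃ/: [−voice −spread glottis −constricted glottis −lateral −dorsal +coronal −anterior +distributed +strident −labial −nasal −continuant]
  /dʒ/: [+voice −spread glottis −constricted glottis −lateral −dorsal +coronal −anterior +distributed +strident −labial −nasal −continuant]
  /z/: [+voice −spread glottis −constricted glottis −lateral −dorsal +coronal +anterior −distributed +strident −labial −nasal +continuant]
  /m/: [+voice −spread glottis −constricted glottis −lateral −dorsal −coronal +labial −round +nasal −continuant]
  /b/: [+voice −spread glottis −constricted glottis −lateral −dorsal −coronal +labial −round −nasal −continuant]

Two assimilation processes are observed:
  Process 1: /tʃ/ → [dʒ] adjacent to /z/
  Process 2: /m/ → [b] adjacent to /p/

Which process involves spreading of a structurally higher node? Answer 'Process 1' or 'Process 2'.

Process 1: the feature that changes is [voice]; the minimal node is [voice] (depth 2).
Process 2: the feature that changes is [nasal]; the minimal node is [nasal] (depth 3).
[voice] is closer to Root than [nasal], so Process 1 spreads the higher node.

Process 1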